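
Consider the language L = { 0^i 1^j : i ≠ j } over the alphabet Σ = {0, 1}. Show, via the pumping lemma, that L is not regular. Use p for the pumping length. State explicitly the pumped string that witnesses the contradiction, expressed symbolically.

Assume L is regular; let p be its pumping constant.
Choose w = 0^p 1^{p+p!}. Since p ≠ p+p!, w ∈ L; and |w| ≥ p.
By the pumping lemma, w = xyz with |xy| ≤ p and y is nonempty.
The first p characters of w are 0's, so xy (and hence y) consists only of 0's. Write y = 0^k, 1 ≤ k ≤ p.
Since 1 ≤ k ≤ p, k divides p!; set t = 1 + p!/k. Then xy^t z has p + (p!/k)·k = p + p! copies of 0. Now the 0-count equals the 1-count, so i ≠ j fails. So xy^t z = 0^{p+p!} 1^{p+p!} ∉ L.
This contradicts the pumping lemma, so L is not regular.

0^{p+p!} 1^{p+p!}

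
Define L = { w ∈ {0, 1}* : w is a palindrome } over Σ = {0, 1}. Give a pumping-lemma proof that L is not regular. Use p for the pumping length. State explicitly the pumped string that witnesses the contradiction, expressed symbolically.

Assume L is regular. Let p be the pumping length given by the pumping lemma.
Take w = 0^p 1 0^p, a palindrome of length 2p+1 ≥ p.
By the pumping lemma, w = xyz with |xy| ≤ p and |y| ≥ 1.
Since the first p symbols of w are all 0's and |xy| ≤ p, y lies entirely in the leading 0-block: y = 0^k for some k with 1 ≤ k ≤ p.
Pump with i = 2: xy^2z = 0^{p+k} 1 0^p. Its reverse is 0^p 1 0^{p+k}, which differs from xy^2z since k ≥ 1. So xy^2z is not a palindrome and xy^2z ∉ L.
Contradiction. Therefore L is not regular.

0^{p+k} 1 0^p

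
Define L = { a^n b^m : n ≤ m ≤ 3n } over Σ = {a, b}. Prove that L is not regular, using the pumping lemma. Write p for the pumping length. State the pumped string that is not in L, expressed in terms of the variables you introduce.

a^{p+k} b^p

Toward a contradiction, assume L is regular with pumping length p.
Take w = a^p b^p ∈ L (since p ≤ p ≤ 3p), with |w| = 2p ≥ p.
By the pumping lemma, w = xyz with |xy| ≤ p and |y| > 0.
Because |xy| ≤ p and w begins with p copies of a, we have y = a^k with 1 ≤ k ≤ p.
Pump with i = 2: xy^2z = a^{p+k} b^p. Now n = p+k > p = m, so the condition n ≤ m fails. Thus xy^2z ∉ L.
This is a contradiction; hence L is not regular.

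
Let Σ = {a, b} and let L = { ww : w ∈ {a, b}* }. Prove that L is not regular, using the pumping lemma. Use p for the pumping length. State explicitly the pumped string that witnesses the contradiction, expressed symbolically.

a^{p+k} b^p a^p b^p

Assume L is regular; let p be its pumping constant.
Take w = a^p b^p a^p b^p = uu where u = a^pb^p; then w ∈ L and |w| = 4p ≥ p.
The pumping lemma gives a decomposition w = xyz where |xy| ≤ p and |y| > 0.
Because |xy| ≤ p and w begins with p copies of a, we have y = a^k with 1 ≤ k ≤ p.
Pump with i = 2: xy^2z = a^{p+k} b^p a^p b^p, of length 4p+k. Suppose this equals vv. The string starts with a and ends with b, so v does too; thus the boundary between the two copies of v is a b→a transition. There is exactly one such transition, at position 2p+k, so |v| = 2p+k and |vv| = 4p+2k ≠ 4p+k since k ≥ 1. So xy^2z ∉ L.
This is a contradiction; hence L is not regular.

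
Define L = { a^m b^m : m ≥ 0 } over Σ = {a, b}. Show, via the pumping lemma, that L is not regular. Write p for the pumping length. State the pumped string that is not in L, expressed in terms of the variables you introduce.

a^{p+k} b^p

Toward a contradiction, assume L is regular with pumping length p.
Choose w = a^p b^p, which is in L with |w| = 2p ≥ p.
Write w = xyz as guaranteed by the lemma, with |xy| ≤ p and |y| ≥ 1.
Since the first p symbols of w are all a's and |xy| ≤ p, y lies entirely in the leading a-block: y = a^k for some k with 1 ≤ k ≤ p.
Pump with i = 2: xy^2z = a^{p+k} b^p. For this to lie in L we would need p = p+k, which forces k = 0. But k ≥ 1, so xy^2z ∉ L.
Contradiction. Therefore L is not regular.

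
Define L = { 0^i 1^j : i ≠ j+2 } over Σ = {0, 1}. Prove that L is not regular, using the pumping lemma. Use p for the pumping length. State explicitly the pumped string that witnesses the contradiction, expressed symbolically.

0^{p+p!} 1^{p+p!-2}

Toward a contradiction, assume L is regular with pumping length p.
Choose w = 0^p 1^{p+p!-2}. Since p ≠ (p+p!-2)+2 = p+p!, w ∈ L; and |w| ≥ p.
The pumping lemma gives a decomposition w = xyz where |xy| ≤ p and y is nonempty.
The first p characters of w are 0's, so xy (and hence y) consists only of 0's. Write y = 0^k, 1 ≤ k ≤ p.
Since 1 ≤ k ≤ p, k divides p!; set t = 1 + p!/k. Then xy^t z has p + (p!/k)·k = p + p! copies of 0. Now the 0-count is p+p! and (1-count)+2 = (p+p!-2)+2 = p+p!, so i ≠ j+2 fails. So xy^t z = 0^{p+p!} 1^{p+p!-2} ∉ L.
This is a contradiction; hence L is not regular.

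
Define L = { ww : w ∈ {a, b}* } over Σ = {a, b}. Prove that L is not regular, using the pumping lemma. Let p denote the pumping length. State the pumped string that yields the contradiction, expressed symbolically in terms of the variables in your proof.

Assume L is regular; let p be its pumping constant.
Take w = a^p b^p a^p b^p = uu where u = a^pb^p; then w ∈ L and |w| = 4p ≥ p.
By the pumping lemma, w = xyz with |xy| ≤ p and y is nonempty.
The first p characters of w are a's, so xy (and hence y) consists only of a's. Write y = a^k, 1 ≤ k ≤ p.
Pump with i = 2: xy^2z = a^{p+k} b^p a^p b^p, of length 4p+k. Suppose this equals vv. The string starts with a and ends with b, so v does too; thus the boundary between the two copies of v is a b→a transition. There is exactly one such transition, at position 2p+k, so |v| = 2p+k and |vv| = 4p+2k ≠ 4p+k since k ≥ 1. So xy^2z ∉ L.
This is a contradiction; hence L is not regular.

a^{p+k} b^p a^p b^p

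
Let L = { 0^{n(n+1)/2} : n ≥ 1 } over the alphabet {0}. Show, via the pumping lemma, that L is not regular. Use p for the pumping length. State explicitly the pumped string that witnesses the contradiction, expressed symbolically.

0^{p(p+1)/2+k}

Assume L is regular; let p be its pumping constant.
Take w = 0^{p(p+1)/2} ∈ L with |w| = p(p+1)/2 ≥ p.
By the pumping lemma, w = xyz with |xy| ≤ p and |y| > 0.
Then y = 0^k for some k with 1 ≤ k ≤ p.
Pump with i = 2: xy^2z = 0^{p(p+1)/2+k}. Since 1 ≤ k ≤ p, p(p+1)/2 < p(p+1)/2+k ≤ p(p+1)/2+p < (p+1)(p+2)/2, so p(p+1)/2+k is strictly between consecutive triangular numbers. So xy^2z ∉ L.
Contradiction. Therefore L is not regular.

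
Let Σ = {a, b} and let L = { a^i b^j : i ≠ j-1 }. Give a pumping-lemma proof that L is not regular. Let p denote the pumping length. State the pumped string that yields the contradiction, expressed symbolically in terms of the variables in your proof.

a^{p+p!} b^{p+p!+1}

Toward a contradiction, assume L is regular with pumping length p.
Choose w = a^p b^{p+p!+1}. Since p ≠ (p+p!+1)-1 = p+p!, w ∈ L; and |w| ≥ p.
Write w = xyz as guaranteed by the lemma, with |xy| ≤ p and |y| ≥ 1.
Since the first p symbols of w are all a's and |xy| ≤ p, y lies entirely in the leading a-block: y = a^k for some k with 1 ≤ k ≤ p.
Since 1 ≤ k ≤ p, k divides p!; set t = 1 + p!/k. Then xy^t z has p + (p!/k)·k = p + p! copies of a. Now the a-count is p+p! and (b-count)-1 = (p+p!+1)-1 = p+p!, so i ≠ j-1 fails. So xy^t z = a^{p+p!} b^{p+p!+1} ∉ L.
This contradicts the pumping lemma, so L is not regular.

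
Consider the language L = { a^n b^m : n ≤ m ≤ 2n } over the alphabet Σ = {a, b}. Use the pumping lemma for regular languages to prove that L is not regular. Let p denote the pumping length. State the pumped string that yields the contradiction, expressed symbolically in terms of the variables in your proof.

a^{p+k} b^p

Suppose for contradiction that L is regular, and let p be the pumping length.
Take w = a^p b^p ∈ L (since p ≤ p ≤ 2p), with |w| = 2p ≥ p.
Write w = xyz as guaranteed by the lemma, with |xy| ≤ p and y is nonempty.
Since the first p symbols of w are all a's and |xy| ≤ p, y lies entirely in the leading a-block: y = a^k for some k with 1 ≤ k ≤ p.
Pump with i = 2: xy^2z = a^{p+k} b^p. Now n = p+k > p = m, so the condition n ≤ m fails. Thus xy^2z ∉ L.
This contradicts the pumping lemma, so L is not regular.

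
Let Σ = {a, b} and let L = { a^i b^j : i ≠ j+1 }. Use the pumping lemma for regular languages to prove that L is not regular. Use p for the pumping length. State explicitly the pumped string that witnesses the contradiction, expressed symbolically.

a^{p+p!} b^{p+p!-1}

Suppose for contradiction that L is regular, and let p be the pumping length.
Choose w = a^p b^{p+p!-1}. Since p ≠ (p+p!-1)+1 = p+p!, w ∈ L; and |w| ≥ p.
By the pumping lemma, w = xyz with |xy| ≤ p and y is nonempty.
Because |xy| ≤ p and w begins with p copies of a, we have y = a^k with 1 ≤ k ≤ p.
Since 1 ≤ k ≤ p, k divides p!; set t = 1 + p!/k. Then xy^t z has p + (p!/k)·k = p + p! copies of a. Now the a-count is p+p! and (b-count)+1 = (p+p!-1)+1 = p+p!, so i ≠ j+1 fails. So xy^t z = a^{p+p!} b^{p+p!-1} ∉ L.
Contradiction. Therefore L is not regular.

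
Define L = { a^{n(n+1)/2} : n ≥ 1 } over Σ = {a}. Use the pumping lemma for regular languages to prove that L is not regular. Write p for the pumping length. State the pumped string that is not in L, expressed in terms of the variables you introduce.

Assume L is regular. Let p be the pumping length given by the pumping lemma.
Take w = a^{p(p+1)/2} ∈ L with |w| = p(p+1)/2 ≥ p.
The pumping lemma gives a decomposition w = xyz where |xy| ≤ p and |y| ≥ 1.
Then y = a^k for some k with 1 ≤ k ≤ p.
Pump with i = 2: xy^2z = a^{p(p+1)/2+k}. Since 1 ≤ k ≤ p, p(p+1)/2 < p(p+1)/2+k ≤ p(p+1)/2+p < (p+1)(p+2)/2, so p(p+1)/2+k is strictly between consecutive triangular numbers. So xy^2z ∉ L.
This is a contradiction; hence L is not regular.

a^{p(p+1)/2+k}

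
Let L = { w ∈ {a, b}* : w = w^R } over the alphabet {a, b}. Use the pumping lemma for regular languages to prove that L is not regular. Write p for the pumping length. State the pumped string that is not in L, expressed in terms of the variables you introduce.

Toward a contradiction, assume L is regular with pumping length p.
Take w = a^p b a^p, a palindrome of length 2p+1 ≥ p.
Write w = xyz as guaranteed by the lemma, with |xy| ≤ p and |y| > 0.
Because |xy| ≤ p and w begins with p copies of a, we have y = a^k with 1 ≤ k ≤ p.
Pump with i = 2: xy^2z = a^{p+k} b a^p. Its reverse is a^p b a^{p+k}, which differs from xy^2z since k ≥ 1. So xy^2z is not a palindrome and xy^2z ∉ L.
This is a contradiction; hence L is not regular.

a^{p+k} b a^p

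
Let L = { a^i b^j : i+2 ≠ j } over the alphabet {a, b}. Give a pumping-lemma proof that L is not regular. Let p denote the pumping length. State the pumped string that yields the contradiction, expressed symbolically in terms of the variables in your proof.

a^{p+p!} b^{p+p!+2}

Suppose for contradiction that L is regular, and let p be the pumping length.
Choose w = a^p b^{p+p!+2}. Since p ≠ (p+p!+2)-2 = p+p!, w ∈ L; and |w| ≥ p.
The pumping lemma gives a decomposition w = xyz where |xy| ≤ p and |y| ≥ 1.
Because |xy| ≤ p and w begins with p copies of a, we have y = a^k with 1 ≤ k ≤ p.
Since 1 ≤ k ≤ p, k divides p!; set t = 1 + p!/k. Then xy^t z has p + (p!/k)·k = p + p! copies of a. Now the a-count is p+p! and (b-count)-2 = (p+p!+2)-2 = p+p!, so i+2 ≠ j fails. So xy^t z = a^{p+p!} b^{p+p!+2} ∉ L.
This contradicts the pumping lemma, so L is not regular.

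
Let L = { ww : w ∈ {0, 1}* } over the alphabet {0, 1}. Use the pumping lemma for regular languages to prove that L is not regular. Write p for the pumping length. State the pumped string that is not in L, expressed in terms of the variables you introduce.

0^{p+k} 1^p 0^p 1^p

Assume L is regular; let p be its pumping constant.
Take w = 0^p 1^p 0^p 1^p = uu where u = 0^p1^p; then w ∈ L and |w| = 4p ≥ p.
The pumping lemma gives a decomposition w = xyz where |xy| ≤ p and |y| ≥ 1.
Because |xy| ≤ p and w begins with p copies of 0, we have y = 0^k with 1 ≤ k ≤ p.
Pump with i = 2: xy^2z = 0^{p+k} 1^p 0^p 1^p, of length 4p+k. Suppose this equals vv. The string starts with 0 and ends with 1, so v does too; thus the boundary between the two copies of v is a 1→0 transition. There is exactly one such transition, at position 2p+k, so |v| = 2p+k and |vv| = 4p+2k ≠ 4p+k since k ≥ 1. So xy^2z ∉ L.
This contradicts the pumping lemma, so L is not regular.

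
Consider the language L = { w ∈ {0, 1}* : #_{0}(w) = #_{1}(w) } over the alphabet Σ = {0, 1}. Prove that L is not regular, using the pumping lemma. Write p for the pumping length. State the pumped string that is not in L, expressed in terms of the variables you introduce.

0^{p+k} 1^p

Assume L is regular; let p be its pumping constant.
Choose w = 0^p 1^p ∈ L with |w| = 2p ≥ p.
By the pumping lemma, w = xyz with |xy| ≤ p and |y| > 0.
Since the first p symbols of w are all 0's and |xy| ≤ p, y lies entirely in the leading 0-block: y = 0^k for some k with 1 ≤ k ≤ p.
Pump with i = 2: xy^2z = 0^{p+k} 1^p has p+k occurrences of 0 but only p of 1. Since k ≥ 1 the counts differ, so xy^2z ∉ L.
Contradiction. Therefore L is not regular.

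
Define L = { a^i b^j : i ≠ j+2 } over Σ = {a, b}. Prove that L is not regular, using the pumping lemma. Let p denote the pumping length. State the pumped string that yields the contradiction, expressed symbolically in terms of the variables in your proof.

a^{p+p!} b^{p+p!-2}

Suppose for contradiction that L is regular, and let p be the pumping length.
Choose w = a^p b^{p+p!-2}. Since p ≠ (p+p!-2)+2 = p+p!, w ∈ L; and |w| ≥ p.
Write w = xyz as guaranteed by the lemma, with |xy| ≤ p and |y| ≥ 1.
Because |xy| ≤ p and w begins with p copies of a, we have y = a^k with 1 ≤ k ≤ p.
Since 1 ≤ k ≤ p, k divides p!; set t = 1 + p!/k. Then xy^t z has p + (p!/k)·k = p + p! copies of a. Now the a-count is p+p! and (b-count)+2 = (p+p!-2)+2 = p+p!, so i ≠ j+2 fails. So xy^t z = a^{p+p!} b^{p+p!-2} ∉ L.
This contradicts the pumping lemma, so L is not regular.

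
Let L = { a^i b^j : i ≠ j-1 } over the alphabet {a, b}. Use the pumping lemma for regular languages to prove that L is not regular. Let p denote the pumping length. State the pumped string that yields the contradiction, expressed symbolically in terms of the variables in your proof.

a^{p+p!} b^{p+p!+1}

Assume L is regular. Let p be the pumping length given by the pumping lemma.
Choose w = a^p b^{p+p!+1}. Since p ≠ (p+p!+1)-1 = p+p!, w ∈ L; and |w| ≥ p.
The pumping lemma gives a decomposition w = xyz where |xy| ≤ p and |y| ≥ 1.
The first p characters of w are a's, so xy (and hence y) consists only of a's. Write y = a^k, 1 ≤ k ≤ p.
Since 1 ≤ k ≤ p, k divides p!; set t = 1 + p!/k. Then xy^t z has p + (p!/k)·k = p + p! copies of a. Now the a-count is p+p! and (b-count)-1 = (p+p!+1)-1 = p+p!, so i ≠ j-1 fails. So xy^t z = a^{p+p!} b^{p+p!+1} ∉ L.
This contradicts the pumping lemma, so L is not regular.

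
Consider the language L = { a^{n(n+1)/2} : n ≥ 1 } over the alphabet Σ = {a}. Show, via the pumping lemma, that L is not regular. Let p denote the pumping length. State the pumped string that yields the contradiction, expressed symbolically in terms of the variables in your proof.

Assume L is regular. Let p be the pumping length given by the pumping lemma.
Take w = a^{p(p+1)/2} ∈ L with |w| = p(p+1)/2 ≥ p.
The pumping lemma gives a decomposition w = xyz where |xy| ≤ p and |y| > 0.
Then y = a^k for some k with 1 ≤ k ≤ p.
Pump with i = 2: xy^2z = a^{p(p+1)/2+k}. Since 1 ≤ k ≤ p, p(p+1)/2 < p(p+1)/2+k ≤ p(p+1)/2+p < (p+1)(p+2)/2, so p(p+1)/2+k is strictly between consecutive triangular numbers. So xy^2z ∉ L.
This contradicts the pumping lemma, so L is not regular.

a^{p(p+1)/2+k}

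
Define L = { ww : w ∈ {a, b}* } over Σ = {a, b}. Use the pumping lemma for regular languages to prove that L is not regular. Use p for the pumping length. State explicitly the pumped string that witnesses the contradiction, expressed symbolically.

Suppose for contradiction that L is regular, and let p be the pumping length.
Take w = a^p b^p a^p b^p = uu where u = a^pb^p; then w ∈ L and |w| = 4p ≥ p.
By the pumping lemma, w = xyz with |xy| ≤ p and |y| ≥ 1.
Since the first p symbols of w are all a's and |xy| ≤ p, y lies entirely in the leading a-block: y = a^k for some k with 1 ≤ k ≤ p.
Pump with i = 2: xy^2z = a^{p+k} b^p a^p b^p, of length 4p+k. Suppose this equals vv. The string starts with a and ends with b, so v does too; thus the boundary between the two copies of v is a b→a transition. There is exactly one such transition, at position 2p+k, so |v| = 2p+k and |vv| = 4p+2k ≠ 4p+k since k ≥ 1. So xy^2z ∉ L.
This is a contradiction; hence L is not regular.

a^{p+k} b^p a^p b^p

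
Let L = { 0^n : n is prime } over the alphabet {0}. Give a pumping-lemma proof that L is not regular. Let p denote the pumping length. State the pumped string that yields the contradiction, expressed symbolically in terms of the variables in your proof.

0^{q(1+k)}

Assume L is regular; let p be its pumping constant.
Let q be a prime with q ≥ p+2 (infinitely many primes exist), and take w = 0^q ∈ L with |w| = q ≥ p.
By the pumping lemma, w = xyz with |xy| ≤ p and y is nonempty.
Then y = 0^k for some k with 1 ≤ k ≤ p.
Since 1 ≤ k ≤ p, |xz| = q-k. Pump with i = q+1: |xy^{q+1}z| = (q-k)+(q+1)k = q+qk = q(1+k), which is composite (both factors ≥ 2). So xy^{q+1}z = 0^{q(1+k)} ∉ L.
Contradiction. Therefore L is not regular.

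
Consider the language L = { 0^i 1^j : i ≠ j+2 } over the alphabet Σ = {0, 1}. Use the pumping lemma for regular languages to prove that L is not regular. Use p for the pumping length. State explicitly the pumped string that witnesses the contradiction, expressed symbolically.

Toward a contradiction, assume L is regular with pumping length p.
Choose w = 0^p 1^{p+p!-2}. Since p ≠ (p+p!-2)+2 = p+p!, w ∈ L; and |w| ≥ p.
Write w = xyz as guaranteed by the lemma, with |xy| ≤ p and |y| ≥ 1.
Since the first p symbols of w are all 0's and |xy| ≤ p, y lies entirely in the leading 0-block: y = 0^k for some k with 1 ≤ k ≤ p.
Since 1 ≤ k ≤ p, k divides p!; set t = 1 + p!/k. Then xy^t z has p + (p!/k)·k = p + p! copies of 0. Now the 0-count is p+p! and (1-count)+2 = (p+p!-2)+2 = p+p!, so i ≠ j+2 fails. So xy^t z = 0^{p+p!} 1^{p+p!-2} ∉ L.
This is a contradiction; hence L is not regular.

0^{p+p!} 1^{p+p!-2}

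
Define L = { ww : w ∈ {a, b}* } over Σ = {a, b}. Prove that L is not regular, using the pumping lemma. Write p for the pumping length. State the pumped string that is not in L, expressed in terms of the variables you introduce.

Toward a contradiction, assume L is regular with pumping length p.
Take w = a^p b^p a^p b^p = uu where u = a^pb^p; then w ∈ L and |w| = 4p ≥ p.
The pumping lemma gives a decomposition w = xyz where |xy| ≤ p and |y| ≥ 1.
Because |xy| ≤ p and w begins with p copies of a, we have y = a^k with 1 ≤ k ≤ p.
Pump with i = 2: xy^2z = a^{p+k} b^p a^p b^p, of length 4p+k. Suppose this equals vv. The string starts with a and ends with b, so v does too; thus the boundary between the two copies of v is a b→a transition. There is exactly one such transition, at position 2p+k, so |v| = 2p+k and |vv| = 4p+2k ≠ 4p+k since k ≥ 1. So xy^2z ∉ L.
This is a contradiction; hence L is not regular.

a^{p+k} b^p a^p b^p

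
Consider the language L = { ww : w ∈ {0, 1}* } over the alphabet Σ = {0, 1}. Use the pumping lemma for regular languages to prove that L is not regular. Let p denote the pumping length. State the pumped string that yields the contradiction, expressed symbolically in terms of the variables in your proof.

Toward a contradiction, assume L is regular with pumping length p.
Take w = 0^p 1^p 0^p 1^p = uu where u = 0^p1^p; then w ∈ L and |w| = 4p ≥ p.
Write w = xyz as guaranteed by the lemma, with |xy| ≤ p and |y| > 0.
Since the first p symbols of w are all 0's and |xy| ≤ p, y lies entirely in the leading 0-block: y = 0^k for some k with 1 ≤ k ≤ p.
Pump with i = 2: xy^2z = 0^{p+k} 1^p 0^p 1^p, of length 4p+k. Suppose this equals vv. The string starts with 0 and ends with 1, so v does too; thus the boundary between the two copies of v is a 1→0 transition. There is exactly one such transition, at position 2p+k, so |v| = 2p+k and |vv| = 4p+2k ≠ 4p+k since k ≥ 1. So xy^2z ∉ L.
This contradicts the pumping lemma, so L is not regular.

0^{p+k} 1^p 0^p 1^p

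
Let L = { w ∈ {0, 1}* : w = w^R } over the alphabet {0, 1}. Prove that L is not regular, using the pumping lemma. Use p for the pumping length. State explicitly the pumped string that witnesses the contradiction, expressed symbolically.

Toward a contradiction, assume L is regular with pumping length p.
Take w = 0^p 1 0^p, a palindrome of length 2p+1 ≥ p.
The pumping lemma gives a decomposition w = xyz where |xy| ≤ p and y is nonempty.
Because |xy| ≤ p and w begins with p copies of 0, we have y = 0^k with 1 ≤ k ≤ p.
Pump with i = 2: xy^2z = 0^{p+k} 1 0^p. Its reverse is 0^p 1 0^{p+k}, which differs from xy^2z since k ≥ 1. So xy^2z is not a palindrome and xy^2z ∉ L.
This contradicts the pumping lemma, so L is not regular.

0^{p+k} 1 0^p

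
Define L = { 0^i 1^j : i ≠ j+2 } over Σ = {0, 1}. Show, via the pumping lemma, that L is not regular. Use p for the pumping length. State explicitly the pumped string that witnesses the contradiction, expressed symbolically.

0^{p+p!} 1^{p+p!-2}

Assume L is regular; let p be its pumping constant.
Choose w = 0^p 1^{p+p!-2}. Since p ≠ (p+p!-2)+2 = p+p!, w ∈ L; and |w| ≥ p.
The pumping lemma gives a decomposition w = xyz where |xy| ≤ p and |y| ≥ 1.
Since the first p symbols of w are all 0's and |xy| ≤ p, y lies entirely in the leading 0-block: y = 0^k for some k with 1 ≤ k ≤ p.
Since 1 ≤ k ≤ p, k divides p!; set t = 1 + p!/k. Then xy^t z has p + (p!/k)·k = p + p! copies of 0. Now the 0-count is p+p! and (1-count)+2 = (p+p!-2)+2 = p+p!, so i ≠ j+2 fails. So xy^t z = 0^{p+p!} 1^{p+p!-2} ∉ L.
This is a contradiction; hence L is not regular.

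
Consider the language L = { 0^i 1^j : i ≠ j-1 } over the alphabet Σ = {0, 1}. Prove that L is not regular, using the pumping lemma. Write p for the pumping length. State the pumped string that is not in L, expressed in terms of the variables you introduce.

Assume L is regular; let p be its pumping constant.
Choose w = 0^p 1^{p+p!+1}. Since p ≠ (p+p!+1)-1 = p+p!, w ∈ L; and |w| ≥ p.
By the pumping lemma, w = xyz with |xy| ≤ p and |y| ≥ 1.
The first p characters of w are 0's, so xy (and hence y) consists only of 0's. Write y = 0^k, 1 ≤ k ≤ p.
Since 1 ≤ k ≤ p, k divides p!; set t = 1 + p!/k. Then xy^t z has p + (p!/k)·k = p + p! copies of 0. Now the 0-count is p+p! and (1-count)-1 = (p+p!+1)-1 = p+p!, so i ≠ j-1 fails. So xy^t z = 0^{p+p!} 1^{p+p!+1} ∉ L.
This contradicts the pumping lemma, so L is not regular.

0^{p+p!} 1^{p+p!+1}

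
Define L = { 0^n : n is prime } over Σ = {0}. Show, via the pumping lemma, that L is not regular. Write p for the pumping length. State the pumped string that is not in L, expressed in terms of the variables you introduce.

0^{q(1+k)}

Suppose for contradiction that L is regular, and let p be the pumping length.
Let q be a prime with q ≥ p+2 (infinitely many primes exist), and take w = 0^q ∈ L with |w| = q ≥ p.
The pumping lemma gives a decomposition w = xyz where |xy| ≤ p and |y| ≥ 1.
Then y = 0^k for some k with 1 ≤ k ≤ p.
Since 1 ≤ k ≤ p, |xz| = q-k. Pump with i = q+1: |xy^{q+1}z| = (q-k)+(q+1)k = q+qk = q(1+k), which is composite (both factors ≥ 2). So xy^{q+1}z = 0^{q(1+k)} ∉ L.
Contradiction. Therefore L is not regular.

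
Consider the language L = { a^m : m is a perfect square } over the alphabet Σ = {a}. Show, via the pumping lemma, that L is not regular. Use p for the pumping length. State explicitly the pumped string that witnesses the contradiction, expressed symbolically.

Assume L is regular; let p be its pumping constant.
Take w = a^{p²} ∈ L with |w| = p² ≥ p.
The pumping lemma gives a decomposition w = xyz where |xy| ≤ p and |y| ≥ 1.
Then y = a^k for some k with 1 ≤ k ≤ p.
Pump with i = 2: xy^2z = a^{p²+k}. Since 1 ≤ k ≤ p, p² < p²+k ≤ p²+p < (p+1)², so p²+k lies strictly between consecutive squares and is not a perfect square. So xy^2z ∉ L.
This contradicts the pumping lemma, so L is not regular.

a^{p²+k}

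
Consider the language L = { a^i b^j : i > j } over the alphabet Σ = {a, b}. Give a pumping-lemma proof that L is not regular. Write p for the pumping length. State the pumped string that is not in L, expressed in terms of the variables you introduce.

Toward a contradiction, assume L is regular with pumping length p.
Choose w = a^{p+1} b^p ∈ L, with |w| = 2p+1 ≥ p.
The pumping lemma gives a decomposition w = xyz where |xy| ≤ p and |y| > 0.
The first p characters of w are a's, so xy (and hence y) consists only of a's. Write y = a^k, 1 ≤ k ≤ p.
Consider xy^0z = xz = a^{p+1-k} b^p. Since k ≥ 1, the a-count p+1-k is at most p, so i > j fails; thus xz ∉ L.
This is a contradiction; hence L is not regular.

a^{p+1-k} b^p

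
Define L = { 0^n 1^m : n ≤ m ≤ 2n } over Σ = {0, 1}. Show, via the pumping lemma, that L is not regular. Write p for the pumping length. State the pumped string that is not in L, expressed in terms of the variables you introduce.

0^{p+k} 1^p

Toward a contradiction, assume L is regular with pumping length p.
Take w = 0^p 1^p ∈ L (since p ≤ p ≤ 2p), with |w| = 2p ≥ p.
Write w = xyz as guaranteed by the lemma, with |xy| ≤ p and y is nonempty.
Since the first p symbols of w are all 0's and |xy| ≤ p, y lies entirely in the leading 0-block: y = 0^k for some k with 1 ≤ k ≤ p.
Pump with i = 2: xy^2z = 0^{p+k} 1^p. Now n = p+k > p = m, so the condition n ≤ m fails. Thus xy^2z ∉ L.
This contradicts the pumping lemma, so L is not regular.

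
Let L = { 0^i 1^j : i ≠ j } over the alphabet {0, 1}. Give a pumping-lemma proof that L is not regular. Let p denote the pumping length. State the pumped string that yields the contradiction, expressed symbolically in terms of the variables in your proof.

Assume L is regular. Let p be the pumping length given by the pumping lemma.
Choose w = 0^p 1^{p+p!}. Since p ≠ p+p!, w ∈ L; and |w| ≥ p.
By the pumping lemma, w = xyz with |xy| ≤ p and |y| > 0.
The first p characters of w are 0's, so xy (and hence y) consists only of 0's. Write y = 0^k, 1 ≤ k ≤ p.
Since 1 ≤ k ≤ p, k divides p!; set t = 1 + p!/k. Then xy^t z has p + (p!/k)·k = p + p! copies of 0. Now the 0-count equals the 1-count, so i ≠ j fails. So xy^t z = 0^{p+p!} 1^{p+p!} ∉ L.
Contradiction. Therefore L is not regular.

0^{p+p!} 1^{p+p!}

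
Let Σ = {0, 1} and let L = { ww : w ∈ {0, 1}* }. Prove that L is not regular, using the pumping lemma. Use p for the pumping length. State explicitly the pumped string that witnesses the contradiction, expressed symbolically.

Toward a contradiction, assume L is regular with pumping length p.
Take w = 0^p 1^p 0^p 1^p = uu where u = 0^p1^p; then w ∈ L and |w| = 4p ≥ p.
By the pumping lemma, w = xyz with |xy| ≤ p and |y| > 0.
Since the first p symbols of w are all 0's and |xy| ≤ p, y lies entirely in the leading 0-block: y = 0^k for some k with 1 ≤ k ≤ p.
Pump with i = 2: xy^2z = 0^{p+k} 1^p 0^p 1^p, of length 4p+k. Suppose this equals vv. The string starts with 0 and ends with 1, so v does too; thus the boundary between the two copies of v is a 1→0 transition. There is exactly one such transition, at position 2p+k, so |v| = 2p+k and |vv| = 4p+2k ≠ 4p+k since k ≥ 1. So xy^2z ∉ L.
This contradicts the pumping lemma, so L is not regular.

0^{p+k} 1^p 0^p 1^p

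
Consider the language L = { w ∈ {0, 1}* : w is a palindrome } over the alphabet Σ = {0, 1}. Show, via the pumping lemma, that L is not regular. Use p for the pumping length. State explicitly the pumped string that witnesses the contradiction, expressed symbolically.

0^{p+k} 1 0^p

Toward a contradiction, assume L is regular with pumping length p.
Take w = 0^p 1 0^p, a palindrome of length 2p+1 ≥ p.
The pumping lemma gives a decomposition w = xyz where |xy| ≤ p and |y| ≥ 1.
Since the first p symbols of w are all 0's and |xy| ≤ p, y lies entirely in the leading 0-block: y = 0^k for some k with 1 ≤ k ≤ p.
Pump with i = 2: xy^2z = 0^{p+k} 1 0^p. Its reverse is 0^p 1 0^{p+k}, which differs from xy^2z since k ≥ 1. So xy^2z is not a palindrome and xy^2z ∉ L.
Contradiction. Therefore L is not regular.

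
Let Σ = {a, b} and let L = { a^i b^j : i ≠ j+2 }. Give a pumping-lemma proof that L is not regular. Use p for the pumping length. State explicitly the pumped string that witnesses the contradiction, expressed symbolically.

a^{p+p!} b^{p+p!-2}

Assume L is regular; let p be its pumping constant.
Choose w = a^p b^{p+p!-2}. Since p ≠ (p+p!-2)+2 = p+p!, w ∈ L; and |w| ≥ p.
By the pumping lemma, w = xyz with |xy| ≤ p and |y| > 0.
The first p characters of w are a's, so xy (and hence y) consists only of a's. Write y = a^k, 1 ≤ k ≤ p.
Since 1 ≤ k ≤ p, k divides p!; set t = 1 + p!/k. Then xy^t z has p + (p!/k)·k = p + p! copies of a. Now the a-count is p+p! and (b-count)+2 = (p+p!-2)+2 = p+p!, so i ≠ j+2 fails. So xy^t z = a^{p+p!} b^{p+p!-2} ∉ L.
Contradiction. Therefore L is not regular.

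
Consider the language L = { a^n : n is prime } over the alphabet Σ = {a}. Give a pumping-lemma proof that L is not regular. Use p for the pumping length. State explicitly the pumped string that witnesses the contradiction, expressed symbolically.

a^{q(1+k)}

Assume L is regular; let p be its pumping constant.
Let q be a prime with q ≥ p+2 (infinitely many primes exist), and take w = a^q ∈ L with |w| = q ≥ p.
The pumping lemma gives a decomposition w = xyz where |xy| ≤ p and y is nonempty.
Then y = a^k for some k with 1 ≤ k ≤ p.
Since 1 ≤ k ≤ p, |xz| = q-k. Pump with i = q+1: |xy^{q+1}z| = (q-k)+(q+1)k = q+qk = q(1+k), which is composite (both factors ≥ 2). So xy^{q+1}z = a^{q(1+k)} ∉ L.
Contradiction. Therefore L is not regular.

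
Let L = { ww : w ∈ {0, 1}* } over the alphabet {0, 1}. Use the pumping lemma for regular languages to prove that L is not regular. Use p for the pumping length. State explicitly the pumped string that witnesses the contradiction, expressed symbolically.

0^{p+k} 1^p 0^p 1^p

Assume L is regular. Let p be the pumping length given by the pumping lemma.
Take w = 0^p 1^p 0^p 1^p = uu where u = 0^p1^p; then w ∈ L and |w| = 4p ≥ p.
By the pumping lemma, w = xyz with |xy| ≤ p and |y| > 0.
The first p characters of w are 0's, so xy (and hence y) consists only of 0's. Write y = 0^k, 1 ≤ k ≤ p.
Pump with i = 2: xy^2z = 0^{p+k} 1^p 0^p 1^p, of length 4p+k. Suppose this equals vv. The string starts with 0 and ends with 1, so v does too; thus the boundary between the two copies of v is a 1→0 transition. There is exactly one such transition, at position 2p+k, so |v| = 2p+k and |vv| = 4p+2k ≠ 4p+k since k ≥ 1. So xy^2z ∉ L.
This is a contradiction; hence L is not regular.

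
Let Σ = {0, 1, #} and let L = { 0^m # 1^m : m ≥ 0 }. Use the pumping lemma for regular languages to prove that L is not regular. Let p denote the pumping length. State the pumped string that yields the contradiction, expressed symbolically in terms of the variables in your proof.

Assume L is regular. Let p be the pumping length given by the pumping lemma.
Take w = 0^p # 1^p ∈ L with |w| = 2p+1 ≥ p.
Write w = xyz as guaranteed by the lemma, with |xy| ≤ p and |y| ≥ 1.
Since the first p symbols of w are all 0's and |xy| ≤ p, y lies entirely in the leading 0-block: y = 0^k for some k with 1 ≤ k ≤ p.
Pump with i = 2: xy^2z = 0^{p+k} # 1^p, which would require p+k = p. But k ≥ 1, so xy^2z ∉ L.
Contradiction. Therefore L is not regular.

0^{p+k} # 1^p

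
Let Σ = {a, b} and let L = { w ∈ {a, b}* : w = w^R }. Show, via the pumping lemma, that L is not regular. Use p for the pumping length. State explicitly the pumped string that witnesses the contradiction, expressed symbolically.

a^{p+k} b a^p

Toward a contradiction, assume L is regular with pumping length p.
Take w = a^p b a^p, a palindrome of length 2p+1 ≥ p.
Write w = xyz as guaranteed by the lemma, with |xy| ≤ p and |y| ≥ 1.
Because |xy| ≤ p and w begins with p copies of a, we have y = a^k with 1 ≤ k ≤ p.
Pump with i = 2: xy^2z = a^{p+k} b a^p. Its reverse is a^p b a^{p+k}, which differs from xy^2z since k ≥ 1. So xy^2z is not a palindrome and xy^2z ∉ L.
This is a contradiction; hence L is not regular.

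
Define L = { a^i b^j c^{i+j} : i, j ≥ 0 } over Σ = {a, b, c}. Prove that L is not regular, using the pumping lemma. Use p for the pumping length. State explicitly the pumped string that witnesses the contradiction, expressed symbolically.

Suppose for contradiction that L is regular, and let p be the pumping length.
Take w = a^p b^p c^{2p} ∈ L (with i=j=p, i+j=2p), |w| = 4p ≥ p.
The pumping lemma gives a decomposition w = xyz where |xy| ≤ p and |y| > 0.
Because |xy| ≤ p and w begins with p copies of a, we have y = a^k with 1 ≤ k ≤ p.
Consider xy^2z = a^{p+k} b^p c^{2p}. Now the a- and b-counts sum to 2p+k, but the c-count is 2p ≠ 2p+k. So xy^2z ∉ L.
This is a contradiction; hence L is not regular.

a^{p+k} b^p c^{2p}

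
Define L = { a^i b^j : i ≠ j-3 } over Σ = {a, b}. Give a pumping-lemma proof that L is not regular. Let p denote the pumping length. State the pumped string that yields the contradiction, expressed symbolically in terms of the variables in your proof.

a^{p+p!} b^{p+p!+3}

Toward a contradiction, assume L is regular with pumping length p.
Choose w = a^p b^{p+p!+3}. Since p ≠ (p+p!+3)-3 = p+p!, w ∈ L; and |w| ≥ p.
By the pumping lemma, w = xyz with |xy| ≤ p and |y| > 0.
Since the first p symbols of w are all a's and |xy| ≤ p, y lies entirely in the leading a-block: y = a^k for some k with 1 ≤ k ≤ p.
Since 1 ≤ k ≤ p, k divides p!; set t = 1 + p!/k. Then xy^t z has p + (p!/k)·k = p + p! copies of a. Now the a-count is p+p! and (b-count)-3 = (p+p!+3)-3 = p+p!, so i ≠ j-3 fails. So xy^t z = a^{p+p!} b^{p+p!+3} ∉ L.
This is a contradiction; hence L is not regular.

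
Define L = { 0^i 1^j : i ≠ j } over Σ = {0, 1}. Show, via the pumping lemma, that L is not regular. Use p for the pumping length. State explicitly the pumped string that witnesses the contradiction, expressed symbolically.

Toward a contradiction, assume L is regular with pumping length p.
Choose w = 0^p 1^{p+p!}. Since p ≠ p+p!, w ∈ L; and |w| ≥ p.
Write w = xyz as guaranteed by the lemma, with |xy| ≤ p and y is nonempty.
The first p characters of w are 0's, so xy (and hence y) consists only of 0's. Write y = 0^k, 1 ≤ k ≤ p.
Since 1 ≤ k ≤ p, k divides p!; set t = 1 + p!/k. Then xy^t z has p + (p!/k)·k = p + p! copies of 0. Now the 0-count equals the 1-count, so i ≠ j fails. So xy^t z = 0^{p+p!} 1^{p+p!} ∉ L.
This contradicts the pumping lemma, so L is not regular.

0^{p+p!} 1^{p+p!}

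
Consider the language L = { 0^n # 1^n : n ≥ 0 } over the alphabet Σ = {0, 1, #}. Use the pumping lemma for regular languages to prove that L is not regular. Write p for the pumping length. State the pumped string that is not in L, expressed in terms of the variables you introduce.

Suppose for contradiction that L is regular, and let p be the pumping length.
Take w = 0^p # 1^p ∈ L with |w| = 2p+1 ≥ p.
By the pumping lemma, w = xyz with |xy| ≤ p and y is nonempty.
The first p characters of w are 0's, so xy (and hence y) consists only of 0's. Write y = 0^k, 1 ≤ k ≤ p.
Pump with i = 2: xy^2z = 0^{p+k} # 1^p, which would require p+k = p. But k ≥ 1, so xy^2z ∉ L.
Contradiction. Therefore L is not regular.

0^{p+k} # 1^p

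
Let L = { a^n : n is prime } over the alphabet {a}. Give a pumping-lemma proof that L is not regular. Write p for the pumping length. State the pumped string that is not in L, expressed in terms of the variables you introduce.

Toward a contradiction, assume L is regular with pumping length p.
Let q be a prime with q ≥ p+2 (infinitely many primes exist), and take w = a^q ∈ L with |w| = q ≥ p.
The pumping lemma gives a decomposition w = xyz where |xy| ≤ p and |y| > 0.
Then y = a^k for some k with 1 ≤ k ≤ p.
Since 1 ≤ k ≤ p, |xz| = q-k. Pump with i = q+1: |xy^{q+1}z| = (q-k)+(q+1)k = q+qk = q(1+k), which is composite (both factors ≥ 2). So xy^{q+1}z = a^{q(1+k)} ∉ L.
This is a contradiction; hence L is not regular.

a^{q(1+k)}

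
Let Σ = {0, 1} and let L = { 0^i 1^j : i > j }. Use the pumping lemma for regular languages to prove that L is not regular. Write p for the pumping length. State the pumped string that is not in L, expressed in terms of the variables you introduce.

Toward a contradiction, assume L is regular with pumping length p.
Choose w = 0^{p+1} 1^p ∈ L, with |w| = 2p+1 ≥ p.
By the pumping lemma, w = xyz with |xy| ≤ p and |y| ≥ 1.
Because |xy| ≤ p and w begins with p copies of 0, we have y = 0^k with 1 ≤ k ≤ p.
Consider xy^0z = xz = 0^{p+1-k} 1^p. Since k ≥ 1, the 0-count p+1-k is at most p, so i > j fails; thus xz ∉ L.
This contradicts the pumping lemma, so L is not regular.

0^{p+1-k} 1^p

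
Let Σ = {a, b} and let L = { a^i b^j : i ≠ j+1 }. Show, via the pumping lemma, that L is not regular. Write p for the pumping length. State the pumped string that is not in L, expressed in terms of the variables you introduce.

a^{p+p!} b^{p+p!-1}

Assume L is regular; let p be its pumping constant.
Choose w = a^p b^{p+p!-1}. Since p ≠ (p+p!-1)+1 = p+p!, w ∈ L; and |w| ≥ p.
The pumping lemma gives a decomposition w = xyz where |xy| ≤ p and |y| ≥ 1.
The first p characters of w are a's, so xy (and hence y) consists only of a's. Write y = a^k, 1 ≤ k ≤ p.
Since 1 ≤ k ≤ p, k divides p!; set t = 1 + p!/k. Then xy^t z has p + (p!/k)·k = p + p! copies of a. Now the a-count is p+p! and (b-count)+1 = (p+p!-1)+1 = p+p!, so i ≠ j+1 fails. So xy^t z = a^{p+p!} b^{p+p!-1} ∉ L.
This is a contradiction; hence L is not regular.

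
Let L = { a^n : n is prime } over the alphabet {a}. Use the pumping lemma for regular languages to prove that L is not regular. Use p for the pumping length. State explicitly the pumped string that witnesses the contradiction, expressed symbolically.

a^{q(1+k)}

Assume L is regular; let p be its pumping constant.
Let q be a prime with q ≥ p+2 (infinitely many primes exist), and take w = a^q ∈ L with |w| = q ≥ p.
The pumping lemma gives a decomposition w = xyz where |xy| ≤ p and |y| > 0.
Then y = a^k for some k with 1 ≤ k ≤ p.
Since 1 ≤ k ≤ p, |xz| = q-k. Pump with i = q+1: |xy^{q+1}z| = (q-k)+(q+1)k = q+qk = q(1+k), which is composite (both factors ≥ 2). So xy^{q+1}z = a^{q(1+k)} ∉ L.
Contradiction. Therefore L is not regular.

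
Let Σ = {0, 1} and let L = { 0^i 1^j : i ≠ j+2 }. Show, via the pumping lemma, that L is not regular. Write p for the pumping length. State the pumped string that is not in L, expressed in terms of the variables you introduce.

0^{p+p!} 1^{p+p!-2}

Assume L is regular; let p be its pumping constant.
Choose w = 0^p 1^{p+p!-2}. Since p ≠ (p+p!-2)+2 = p+p!, w ∈ L; and |w| ≥ p.
The pumping lemma gives a decomposition w = xyz where |xy| ≤ p and |y| > 0.
The first p characters of w are 0's, so xy (and hence y) consists only of 0's. Write y = 0^k, 1 ≤ k ≤ p.
Since 1 ≤ k ≤ p, k divides p!; set t = 1 + p!/k. Then xy^t z has p + (p!/k)·k = p + p! copies of 0. Now the 0-count is p+p! and (1-count)+2 = (p+p!-2)+2 = p+p!, so i ≠ j+2 fails. So xy^t z = 0^{p+p!} 1^{p+p!-2} ∉ L.
Contradiction. Therefore L is not regular.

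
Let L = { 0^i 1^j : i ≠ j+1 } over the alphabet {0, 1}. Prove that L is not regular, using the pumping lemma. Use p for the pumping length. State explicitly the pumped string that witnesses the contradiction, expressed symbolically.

0^{p+p!} 1^{p+p!-1}

Assume L is regular; let p be its pumping constant.
Choose w = 0^p 1^{p+p!-1}. Since p ≠ (p+p!-1)+1 = p+p!, w ∈ L; and |w| ≥ p.
By the pumping lemma, w = xyz with |xy| ≤ p and y is nonempty.
Since the first p symbols of w are all 0's and |xy| ≤ p, y lies entirely in the leading 0-block: y = 0^k for some k with 1 ≤ k ≤ p.
Since 1 ≤ k ≤ p, k divides p!; set t = 1 + p!/k. Then xy^t z has p + (p!/k)·k = p + p! copies of 0. Now the 0-count is p+p! and (1-count)+1 = (p+p!-1)+1 = p+p!, so i ≠ j+1 fails. So xy^t z = 0^{p+p!} 1^{p+p!-1} ∉ L.
This contradicts the pumping lemma, so L is not regular.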